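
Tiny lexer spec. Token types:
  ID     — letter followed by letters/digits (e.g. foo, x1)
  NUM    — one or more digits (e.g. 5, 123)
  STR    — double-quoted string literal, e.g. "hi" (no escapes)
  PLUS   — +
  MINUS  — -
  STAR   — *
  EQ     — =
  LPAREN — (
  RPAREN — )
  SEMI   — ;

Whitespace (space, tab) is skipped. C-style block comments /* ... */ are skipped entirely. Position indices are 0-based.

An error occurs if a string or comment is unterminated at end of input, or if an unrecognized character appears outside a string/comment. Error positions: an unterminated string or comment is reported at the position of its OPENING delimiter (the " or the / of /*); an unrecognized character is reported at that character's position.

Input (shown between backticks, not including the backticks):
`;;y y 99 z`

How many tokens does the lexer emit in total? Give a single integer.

Answer: 6

Derivation:
pos=0: emit SEMI ';'
pos=1: emit SEMI ';'
pos=2: emit ID 'y' (now at pos=3)
pos=4: emit ID 'y' (now at pos=5)
pos=6: emit NUM '99' (now at pos=8)
pos=9: emit ID 'z' (now at pos=10)
DONE. 6 tokens: [SEMI, SEMI, ID, ID, NUM, ID]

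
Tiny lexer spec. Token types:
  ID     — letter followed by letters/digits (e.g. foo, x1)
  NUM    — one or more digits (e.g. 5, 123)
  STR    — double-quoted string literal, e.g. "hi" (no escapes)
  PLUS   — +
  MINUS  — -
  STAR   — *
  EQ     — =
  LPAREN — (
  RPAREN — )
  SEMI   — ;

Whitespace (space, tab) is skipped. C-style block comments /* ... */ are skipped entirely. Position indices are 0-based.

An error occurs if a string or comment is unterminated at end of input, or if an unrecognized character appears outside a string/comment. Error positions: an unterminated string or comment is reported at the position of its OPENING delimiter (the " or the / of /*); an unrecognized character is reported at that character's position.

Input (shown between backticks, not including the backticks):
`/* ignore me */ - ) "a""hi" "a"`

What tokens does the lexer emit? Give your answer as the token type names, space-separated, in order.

pos=0: enter COMMENT mode (saw '/*')
exit COMMENT mode (now at pos=15)
pos=16: emit MINUS '-'
pos=18: emit RPAREN ')'
pos=20: enter STRING mode
pos=20: emit STR "a" (now at pos=23)
pos=23: enter STRING mode
pos=23: emit STR "hi" (now at pos=27)
pos=28: enter STRING mode
pos=28: emit STR "a" (now at pos=31)
DONE. 5 tokens: [MINUS, RPAREN, STR, STR, STR]

Answer: MINUS RPAREN STR STR STR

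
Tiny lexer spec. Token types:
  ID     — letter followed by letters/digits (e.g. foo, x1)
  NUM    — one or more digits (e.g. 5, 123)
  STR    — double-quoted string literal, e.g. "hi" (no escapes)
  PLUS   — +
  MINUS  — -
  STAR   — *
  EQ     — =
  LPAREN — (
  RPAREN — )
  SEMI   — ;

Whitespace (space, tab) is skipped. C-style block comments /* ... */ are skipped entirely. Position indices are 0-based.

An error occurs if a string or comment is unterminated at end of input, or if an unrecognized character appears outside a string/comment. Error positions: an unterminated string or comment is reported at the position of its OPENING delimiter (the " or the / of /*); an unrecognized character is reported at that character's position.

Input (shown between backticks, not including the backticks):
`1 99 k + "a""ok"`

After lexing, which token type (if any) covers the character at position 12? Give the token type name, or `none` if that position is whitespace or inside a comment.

Answer: STR

Derivation:
pos=0: emit NUM '1' (now at pos=1)
pos=2: emit NUM '99' (now at pos=4)
pos=5: emit ID 'k' (now at pos=6)
pos=7: emit PLUS '+'
pos=9: enter STRING mode
pos=9: emit STR "a" (now at pos=12)
pos=12: enter STRING mode
pos=12: emit STR "ok" (now at pos=16)
DONE. 6 tokens: [NUM, NUM, ID, PLUS, STR, STR]
Position 12: char is '"' -> STR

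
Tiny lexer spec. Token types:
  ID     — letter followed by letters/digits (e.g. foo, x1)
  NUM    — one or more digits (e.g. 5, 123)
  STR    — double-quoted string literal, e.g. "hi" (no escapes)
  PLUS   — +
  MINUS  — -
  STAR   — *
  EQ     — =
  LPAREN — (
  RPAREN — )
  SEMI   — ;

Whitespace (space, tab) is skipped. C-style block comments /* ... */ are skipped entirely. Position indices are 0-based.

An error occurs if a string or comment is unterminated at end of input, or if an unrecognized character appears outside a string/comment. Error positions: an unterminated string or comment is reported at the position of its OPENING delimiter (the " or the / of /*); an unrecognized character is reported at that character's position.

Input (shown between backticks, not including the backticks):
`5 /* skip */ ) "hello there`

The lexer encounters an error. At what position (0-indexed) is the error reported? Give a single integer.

pos=0: emit NUM '5' (now at pos=1)
pos=2: enter COMMENT mode (saw '/*')
exit COMMENT mode (now at pos=12)
pos=13: emit RPAREN ')'
pos=15: enter STRING mode
pos=15: ERROR — unterminated string

Answer: 15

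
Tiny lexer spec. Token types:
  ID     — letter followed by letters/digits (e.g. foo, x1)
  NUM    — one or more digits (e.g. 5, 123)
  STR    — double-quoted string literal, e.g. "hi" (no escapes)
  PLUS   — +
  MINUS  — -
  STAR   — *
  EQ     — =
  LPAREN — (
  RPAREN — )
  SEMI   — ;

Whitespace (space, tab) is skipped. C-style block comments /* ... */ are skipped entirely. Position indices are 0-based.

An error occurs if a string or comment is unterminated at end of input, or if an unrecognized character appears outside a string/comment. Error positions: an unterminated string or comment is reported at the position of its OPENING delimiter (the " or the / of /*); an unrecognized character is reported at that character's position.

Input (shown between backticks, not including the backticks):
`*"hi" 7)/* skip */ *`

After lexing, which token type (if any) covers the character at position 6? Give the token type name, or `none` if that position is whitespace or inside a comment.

Answer: NUM

Derivation:
pos=0: emit STAR '*'
pos=1: enter STRING mode
pos=1: emit STR "hi" (now at pos=5)
pos=6: emit NUM '7' (now at pos=7)
pos=7: emit RPAREN ')'
pos=8: enter COMMENT mode (saw '/*')
exit COMMENT mode (now at pos=18)
pos=19: emit STAR '*'
DONE. 5 tokens: [STAR, STR, NUM, RPAREN, STAR]
Position 6: char is '7' -> NUM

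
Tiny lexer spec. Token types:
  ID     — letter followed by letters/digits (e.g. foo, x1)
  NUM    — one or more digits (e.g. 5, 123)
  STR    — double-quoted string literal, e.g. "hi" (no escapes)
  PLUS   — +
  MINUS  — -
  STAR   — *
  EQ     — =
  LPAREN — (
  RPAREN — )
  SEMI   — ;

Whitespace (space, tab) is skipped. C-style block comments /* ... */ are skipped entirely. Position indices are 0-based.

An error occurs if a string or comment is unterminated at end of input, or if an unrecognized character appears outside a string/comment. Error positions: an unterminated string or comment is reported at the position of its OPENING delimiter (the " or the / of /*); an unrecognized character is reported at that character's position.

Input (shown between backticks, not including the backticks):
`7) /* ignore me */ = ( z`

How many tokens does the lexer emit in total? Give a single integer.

Answer: 5

Derivation:
pos=0: emit NUM '7' (now at pos=1)
pos=1: emit RPAREN ')'
pos=3: enter COMMENT mode (saw '/*')
exit COMMENT mode (now at pos=18)
pos=19: emit EQ '='
pos=21: emit LPAREN '('
pos=23: emit ID 'z' (now at pos=24)
DONE. 5 tokens: [NUM, RPAREN, EQ, LPAREN, ID]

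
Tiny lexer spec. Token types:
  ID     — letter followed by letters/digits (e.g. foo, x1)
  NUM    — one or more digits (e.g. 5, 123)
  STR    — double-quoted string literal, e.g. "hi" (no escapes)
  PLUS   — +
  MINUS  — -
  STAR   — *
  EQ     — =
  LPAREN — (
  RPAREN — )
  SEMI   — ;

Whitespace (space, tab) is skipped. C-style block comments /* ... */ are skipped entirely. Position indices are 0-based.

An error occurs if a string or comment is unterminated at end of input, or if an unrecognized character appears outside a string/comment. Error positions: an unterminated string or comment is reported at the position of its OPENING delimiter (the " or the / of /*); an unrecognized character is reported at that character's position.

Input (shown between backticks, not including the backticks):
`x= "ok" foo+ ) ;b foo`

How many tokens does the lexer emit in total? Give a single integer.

pos=0: emit ID 'x' (now at pos=1)
pos=1: emit EQ '='
pos=3: enter STRING mode
pos=3: emit STR "ok" (now at pos=7)
pos=8: emit ID 'foo' (now at pos=11)
pos=11: emit PLUS '+'
pos=13: emit RPAREN ')'
pos=15: emit SEMI ';'
pos=16: emit ID 'b' (now at pos=17)
pos=18: emit ID 'foo' (now at pos=21)
DONE. 9 tokens: [ID, EQ, STR, ID, PLUS, RPAREN, SEMI, ID, ID]

Answer: 9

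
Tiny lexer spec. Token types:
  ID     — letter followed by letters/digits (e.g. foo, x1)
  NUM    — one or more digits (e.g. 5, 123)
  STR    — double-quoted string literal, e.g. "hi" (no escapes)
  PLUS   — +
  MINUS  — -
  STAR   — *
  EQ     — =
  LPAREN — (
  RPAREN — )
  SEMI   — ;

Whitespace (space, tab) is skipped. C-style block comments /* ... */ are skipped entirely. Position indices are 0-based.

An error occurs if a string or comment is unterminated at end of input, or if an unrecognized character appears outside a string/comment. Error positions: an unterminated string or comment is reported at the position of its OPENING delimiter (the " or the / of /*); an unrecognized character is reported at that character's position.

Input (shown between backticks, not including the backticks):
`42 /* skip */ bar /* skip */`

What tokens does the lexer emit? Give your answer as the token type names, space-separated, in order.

Answer: NUM ID

Derivation:
pos=0: emit NUM '42' (now at pos=2)
pos=3: enter COMMENT mode (saw '/*')
exit COMMENT mode (now at pos=13)
pos=14: emit ID 'bar' (now at pos=17)
pos=18: enter COMMENT mode (saw '/*')
exit COMMENT mode (now at pos=28)
DONE. 2 tokens: [NUM, ID]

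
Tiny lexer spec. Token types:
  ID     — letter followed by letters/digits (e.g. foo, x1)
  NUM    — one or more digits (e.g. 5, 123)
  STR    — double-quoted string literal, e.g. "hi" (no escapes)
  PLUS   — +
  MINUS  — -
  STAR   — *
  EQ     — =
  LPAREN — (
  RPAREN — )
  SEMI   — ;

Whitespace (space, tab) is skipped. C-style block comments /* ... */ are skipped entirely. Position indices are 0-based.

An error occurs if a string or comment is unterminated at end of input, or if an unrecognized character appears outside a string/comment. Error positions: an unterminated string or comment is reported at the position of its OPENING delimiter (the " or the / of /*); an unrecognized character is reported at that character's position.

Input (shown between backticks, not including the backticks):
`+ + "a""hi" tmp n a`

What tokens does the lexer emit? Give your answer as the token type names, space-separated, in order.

Answer: PLUS PLUS STR STR ID ID ID

Derivation:
pos=0: emit PLUS '+'
pos=2: emit PLUS '+'
pos=4: enter STRING mode
pos=4: emit STR "a" (now at pos=7)
pos=7: enter STRING mode
pos=7: emit STR "hi" (now at pos=11)
pos=12: emit ID 'tmp' (now at pos=15)
pos=16: emit ID 'n' (now at pos=17)
pos=18: emit ID 'a' (now at pos=19)
DONE. 7 tokens: [PLUS, PLUS, STR, STR, ID, ID, ID]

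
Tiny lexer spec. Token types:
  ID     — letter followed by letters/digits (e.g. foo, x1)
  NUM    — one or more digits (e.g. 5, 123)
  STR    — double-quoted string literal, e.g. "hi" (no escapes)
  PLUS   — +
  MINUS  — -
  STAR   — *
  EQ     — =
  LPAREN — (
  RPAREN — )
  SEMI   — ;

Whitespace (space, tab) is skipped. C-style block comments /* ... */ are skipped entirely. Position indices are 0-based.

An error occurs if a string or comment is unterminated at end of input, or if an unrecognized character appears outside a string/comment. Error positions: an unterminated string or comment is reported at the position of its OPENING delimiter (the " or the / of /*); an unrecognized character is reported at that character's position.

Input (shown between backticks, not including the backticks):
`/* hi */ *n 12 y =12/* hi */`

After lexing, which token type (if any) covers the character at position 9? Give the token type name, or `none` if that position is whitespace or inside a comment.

Answer: STAR

Derivation:
pos=0: enter COMMENT mode (saw '/*')
exit COMMENT mode (now at pos=8)
pos=9: emit STAR '*'
pos=10: emit ID 'n' (now at pos=11)
pos=12: emit NUM '12' (now at pos=14)
pos=15: emit ID 'y' (now at pos=16)
pos=17: emit EQ '='
pos=18: emit NUM '12' (now at pos=20)
pos=20: enter COMMENT mode (saw '/*')
exit COMMENT mode (now at pos=28)
DONE. 6 tokens: [STAR, ID, NUM, ID, EQ, NUM]
Position 9: char is '*' -> STAR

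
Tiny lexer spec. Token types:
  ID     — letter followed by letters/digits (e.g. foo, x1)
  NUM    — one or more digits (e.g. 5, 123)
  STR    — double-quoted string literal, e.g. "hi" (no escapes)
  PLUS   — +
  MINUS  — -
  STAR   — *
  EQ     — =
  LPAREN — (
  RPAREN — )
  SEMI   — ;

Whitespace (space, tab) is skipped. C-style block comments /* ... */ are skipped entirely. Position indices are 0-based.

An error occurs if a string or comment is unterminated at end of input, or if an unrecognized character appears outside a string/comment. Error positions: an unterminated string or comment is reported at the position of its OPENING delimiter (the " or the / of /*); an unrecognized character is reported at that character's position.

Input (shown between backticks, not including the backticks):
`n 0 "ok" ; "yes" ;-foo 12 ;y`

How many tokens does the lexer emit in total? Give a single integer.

Answer: 11

Derivation:
pos=0: emit ID 'n' (now at pos=1)
pos=2: emit NUM '0' (now at pos=3)
pos=4: enter STRING mode
pos=4: emit STR "ok" (now at pos=8)
pos=9: emit SEMI ';'
pos=11: enter STRING mode
pos=11: emit STR "yes" (now at pos=16)
pos=17: emit SEMI ';'
pos=18: emit MINUS '-'
pos=19: emit ID 'foo' (now at pos=22)
pos=23: emit NUM '12' (now at pos=25)
pos=26: emit SEMI ';'
pos=27: emit ID 'y' (now at pos=28)
DONE. 11 tokens: [ID, NUM, STR, SEMI, STR, SEMI, MINUS, ID, NUM, SEMI, ID]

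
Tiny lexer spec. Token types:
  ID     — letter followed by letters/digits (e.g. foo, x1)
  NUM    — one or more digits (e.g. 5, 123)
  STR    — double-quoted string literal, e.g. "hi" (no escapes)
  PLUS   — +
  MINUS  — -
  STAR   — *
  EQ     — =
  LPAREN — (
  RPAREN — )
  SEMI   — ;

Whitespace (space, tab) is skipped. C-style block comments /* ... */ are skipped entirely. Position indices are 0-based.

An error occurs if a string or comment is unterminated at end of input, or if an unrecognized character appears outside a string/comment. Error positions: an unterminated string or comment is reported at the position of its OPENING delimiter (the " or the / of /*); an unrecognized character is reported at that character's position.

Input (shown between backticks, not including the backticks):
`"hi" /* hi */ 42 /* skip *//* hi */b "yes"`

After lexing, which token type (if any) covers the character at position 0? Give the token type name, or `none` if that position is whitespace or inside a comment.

pos=0: enter STRING mode
pos=0: emit STR "hi" (now at pos=4)
pos=5: enter COMMENT mode (saw '/*')
exit COMMENT mode (now at pos=13)
pos=14: emit NUM '42' (now at pos=16)
pos=17: enter COMMENT mode (saw '/*')
exit COMMENT mode (now at pos=27)
pos=27: enter COMMENT mode (saw '/*')
exit COMMENT mode (now at pos=35)
pos=35: emit ID 'b' (now at pos=36)
pos=37: enter STRING mode
pos=37: emit STR "yes" (now at pos=42)
DONE. 4 tokens: [STR, NUM, ID, STR]
Position 0: char is '"' -> STR

Answer: STR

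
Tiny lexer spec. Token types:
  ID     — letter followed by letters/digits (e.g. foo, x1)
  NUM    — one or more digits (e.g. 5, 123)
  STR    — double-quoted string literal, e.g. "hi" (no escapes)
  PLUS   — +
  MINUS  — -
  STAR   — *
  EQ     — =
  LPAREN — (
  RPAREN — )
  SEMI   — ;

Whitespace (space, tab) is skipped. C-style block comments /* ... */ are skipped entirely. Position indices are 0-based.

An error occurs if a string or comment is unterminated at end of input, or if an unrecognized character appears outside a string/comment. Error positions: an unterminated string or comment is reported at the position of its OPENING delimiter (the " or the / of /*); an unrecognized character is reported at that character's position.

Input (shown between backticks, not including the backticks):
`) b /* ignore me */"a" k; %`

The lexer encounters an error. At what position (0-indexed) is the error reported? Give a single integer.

pos=0: emit RPAREN ')'
pos=2: emit ID 'b' (now at pos=3)
pos=4: enter COMMENT mode (saw '/*')
exit COMMENT mode (now at pos=19)
pos=19: enter STRING mode
pos=19: emit STR "a" (now at pos=22)
pos=23: emit ID 'k' (now at pos=24)
pos=24: emit SEMI ';'
pos=26: ERROR — unrecognized char '%'

Answer: 26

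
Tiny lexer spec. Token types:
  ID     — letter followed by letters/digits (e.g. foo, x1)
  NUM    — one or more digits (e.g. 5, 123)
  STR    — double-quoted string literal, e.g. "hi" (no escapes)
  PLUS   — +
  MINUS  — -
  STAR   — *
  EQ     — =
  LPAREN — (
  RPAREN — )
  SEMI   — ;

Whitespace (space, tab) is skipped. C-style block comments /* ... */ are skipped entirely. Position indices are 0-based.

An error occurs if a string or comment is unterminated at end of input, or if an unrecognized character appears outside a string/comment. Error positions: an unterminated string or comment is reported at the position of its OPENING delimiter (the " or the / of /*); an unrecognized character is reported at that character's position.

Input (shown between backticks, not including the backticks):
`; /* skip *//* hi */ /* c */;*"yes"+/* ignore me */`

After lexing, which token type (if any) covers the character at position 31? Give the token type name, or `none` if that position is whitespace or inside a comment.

pos=0: emit SEMI ';'
pos=2: enter COMMENT mode (saw '/*')
exit COMMENT mode (now at pos=12)
pos=12: enter COMMENT mode (saw '/*')
exit COMMENT mode (now at pos=20)
pos=21: enter COMMENT mode (saw '/*')
exit COMMENT mode (now at pos=28)
pos=28: emit SEMI ';'
pos=29: emit STAR '*'
pos=30: enter STRING mode
pos=30: emit STR "yes" (now at pos=35)
pos=35: emit PLUS '+'
pos=36: enter COMMENT mode (saw '/*')
exit COMMENT mode (now at pos=51)
DONE. 5 tokens: [SEMI, SEMI, STAR, STR, PLUS]
Position 31: char is 'y' -> STR

Answer: STR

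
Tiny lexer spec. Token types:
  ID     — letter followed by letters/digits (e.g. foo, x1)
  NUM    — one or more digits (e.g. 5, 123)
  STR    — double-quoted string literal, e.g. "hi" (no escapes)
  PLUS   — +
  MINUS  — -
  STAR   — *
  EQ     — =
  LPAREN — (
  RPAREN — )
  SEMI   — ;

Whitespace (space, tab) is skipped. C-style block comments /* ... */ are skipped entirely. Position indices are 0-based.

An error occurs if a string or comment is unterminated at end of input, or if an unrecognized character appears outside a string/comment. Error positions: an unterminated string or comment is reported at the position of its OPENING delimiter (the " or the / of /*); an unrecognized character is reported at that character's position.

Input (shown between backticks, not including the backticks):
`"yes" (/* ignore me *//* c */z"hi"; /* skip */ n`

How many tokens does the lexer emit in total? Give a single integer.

pos=0: enter STRING mode
pos=0: emit STR "yes" (now at pos=5)
pos=6: emit LPAREN '('
pos=7: enter COMMENT mode (saw '/*')
exit COMMENT mode (now at pos=22)
pos=22: enter COMMENT mode (saw '/*')
exit COMMENT mode (now at pos=29)
pos=29: emit ID 'z' (now at pos=30)
pos=30: enter STRING mode
pos=30: emit STR "hi" (now at pos=34)
pos=34: emit SEMI ';'
pos=36: enter COMMENT mode (saw '/*')
exit COMMENT mode (now at pos=46)
pos=47: emit ID 'n' (now at pos=48)
DONE. 6 tokens: [STR, LPAREN, ID, STR, SEMI, ID]

Answer: 6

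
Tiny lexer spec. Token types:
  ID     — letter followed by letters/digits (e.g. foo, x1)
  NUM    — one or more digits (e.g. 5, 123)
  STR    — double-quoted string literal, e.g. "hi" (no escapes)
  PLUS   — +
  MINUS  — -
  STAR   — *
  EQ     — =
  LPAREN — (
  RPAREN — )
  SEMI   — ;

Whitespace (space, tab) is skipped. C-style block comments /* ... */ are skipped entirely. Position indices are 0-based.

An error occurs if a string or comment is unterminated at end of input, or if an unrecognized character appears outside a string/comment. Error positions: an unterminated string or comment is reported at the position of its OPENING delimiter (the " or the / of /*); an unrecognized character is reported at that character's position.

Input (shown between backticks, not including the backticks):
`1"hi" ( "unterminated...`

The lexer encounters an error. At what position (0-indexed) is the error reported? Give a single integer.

pos=0: emit NUM '1' (now at pos=1)
pos=1: enter STRING mode
pos=1: emit STR "hi" (now at pos=5)
pos=6: emit LPAREN '('
pos=8: enter STRING mode
pos=8: ERROR — unterminated string

Answer: 8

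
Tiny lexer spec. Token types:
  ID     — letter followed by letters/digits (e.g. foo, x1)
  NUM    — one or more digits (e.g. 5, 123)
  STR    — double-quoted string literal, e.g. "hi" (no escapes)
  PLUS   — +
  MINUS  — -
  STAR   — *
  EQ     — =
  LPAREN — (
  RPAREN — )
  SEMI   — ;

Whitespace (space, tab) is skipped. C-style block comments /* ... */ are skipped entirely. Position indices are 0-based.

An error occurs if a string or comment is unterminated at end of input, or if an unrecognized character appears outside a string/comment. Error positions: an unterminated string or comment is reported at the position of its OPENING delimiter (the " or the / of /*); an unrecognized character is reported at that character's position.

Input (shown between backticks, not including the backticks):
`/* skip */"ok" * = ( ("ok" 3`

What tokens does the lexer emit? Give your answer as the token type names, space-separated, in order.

pos=0: enter COMMENT mode (saw '/*')
exit COMMENT mode (now at pos=10)
pos=10: enter STRING mode
pos=10: emit STR "ok" (now at pos=14)
pos=15: emit STAR '*'
pos=17: emit EQ '='
pos=19: emit LPAREN '('
pos=21: emit LPAREN '('
pos=22: enter STRING mode
pos=22: emit STR "ok" (now at pos=26)
pos=27: emit NUM '3' (now at pos=28)
DONE. 7 tokens: [STR, STAR, EQ, LPAREN, LPAREN, STR, NUM]

Answer: STR STAR EQ LPAREN LPAREN STR NUM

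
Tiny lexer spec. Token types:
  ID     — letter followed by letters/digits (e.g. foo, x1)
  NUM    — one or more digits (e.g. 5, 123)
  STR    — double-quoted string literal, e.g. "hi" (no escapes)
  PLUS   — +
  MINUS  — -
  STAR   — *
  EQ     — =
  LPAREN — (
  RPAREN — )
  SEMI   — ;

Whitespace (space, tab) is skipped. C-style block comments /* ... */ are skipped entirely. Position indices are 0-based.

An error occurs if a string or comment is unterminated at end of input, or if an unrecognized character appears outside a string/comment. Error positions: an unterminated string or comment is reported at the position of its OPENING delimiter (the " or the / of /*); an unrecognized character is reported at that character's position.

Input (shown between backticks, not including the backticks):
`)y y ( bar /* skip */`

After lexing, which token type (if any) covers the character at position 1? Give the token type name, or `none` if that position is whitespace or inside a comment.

Answer: ID

Derivation:
pos=0: emit RPAREN ')'
pos=1: emit ID 'y' (now at pos=2)
pos=3: emit ID 'y' (now at pos=4)
pos=5: emit LPAREN '('
pos=7: emit ID 'bar' (now at pos=10)
pos=11: enter COMMENT mode (saw '/*')
exit COMMENT mode (now at pos=21)
DONE. 5 tokens: [RPAREN, ID, ID, LPAREN, ID]
Position 1: char is 'y' -> ID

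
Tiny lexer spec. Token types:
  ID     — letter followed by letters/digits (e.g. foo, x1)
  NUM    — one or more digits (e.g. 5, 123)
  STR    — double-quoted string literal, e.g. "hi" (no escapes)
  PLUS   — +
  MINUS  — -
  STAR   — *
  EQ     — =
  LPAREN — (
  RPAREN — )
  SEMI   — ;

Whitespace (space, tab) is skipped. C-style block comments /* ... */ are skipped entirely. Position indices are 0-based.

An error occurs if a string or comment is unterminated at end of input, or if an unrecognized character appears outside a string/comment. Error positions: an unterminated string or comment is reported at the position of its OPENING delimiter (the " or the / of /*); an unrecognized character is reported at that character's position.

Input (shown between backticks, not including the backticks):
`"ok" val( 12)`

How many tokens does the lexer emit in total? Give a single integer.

Answer: 5

Derivation:
pos=0: enter STRING mode
pos=0: emit STR "ok" (now at pos=4)
pos=5: emit ID 'val' (now at pos=8)
pos=8: emit LPAREN '('
pos=10: emit NUM '12' (now at pos=12)
pos=12: emit RPAREN ')'
DONE. 5 tokens: [STR, ID, LPAREN, NUM, RPAREN]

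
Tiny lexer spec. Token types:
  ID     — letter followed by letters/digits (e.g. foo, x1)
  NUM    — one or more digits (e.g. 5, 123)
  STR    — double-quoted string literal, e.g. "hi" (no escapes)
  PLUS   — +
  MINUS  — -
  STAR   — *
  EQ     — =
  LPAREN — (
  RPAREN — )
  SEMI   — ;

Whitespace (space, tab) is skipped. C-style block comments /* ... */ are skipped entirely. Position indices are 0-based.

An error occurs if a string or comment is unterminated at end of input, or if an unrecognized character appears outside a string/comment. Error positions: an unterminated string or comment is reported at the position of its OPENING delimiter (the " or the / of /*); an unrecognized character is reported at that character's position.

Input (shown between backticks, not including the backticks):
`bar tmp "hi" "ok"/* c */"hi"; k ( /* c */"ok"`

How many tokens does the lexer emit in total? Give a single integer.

Answer: 9

Derivation:
pos=0: emit ID 'bar' (now at pos=3)
pos=4: emit ID 'tmp' (now at pos=7)
pos=8: enter STRING mode
pos=8: emit STR "hi" (now at pos=12)
pos=13: enter STRING mode
pos=13: emit STR "ok" (now at pos=17)
pos=17: enter COMMENT mode (saw '/*')
exit COMMENT mode (now at pos=24)
pos=24: enter STRING mode
pos=24: emit STR "hi" (now at pos=28)
pos=28: emit SEMI ';'
pos=30: emit ID 'k' (now at pos=31)
pos=32: emit LPAREN '('
pos=34: enter COMMENT mode (saw '/*')
exit COMMENT mode (now at pos=41)
pos=41: enter STRING mode
pos=41: emit STR "ok" (now at pos=45)
DONE. 9 tokens: [ID, ID, STR, STR, STR, SEMI, ID, LPAREN, STR]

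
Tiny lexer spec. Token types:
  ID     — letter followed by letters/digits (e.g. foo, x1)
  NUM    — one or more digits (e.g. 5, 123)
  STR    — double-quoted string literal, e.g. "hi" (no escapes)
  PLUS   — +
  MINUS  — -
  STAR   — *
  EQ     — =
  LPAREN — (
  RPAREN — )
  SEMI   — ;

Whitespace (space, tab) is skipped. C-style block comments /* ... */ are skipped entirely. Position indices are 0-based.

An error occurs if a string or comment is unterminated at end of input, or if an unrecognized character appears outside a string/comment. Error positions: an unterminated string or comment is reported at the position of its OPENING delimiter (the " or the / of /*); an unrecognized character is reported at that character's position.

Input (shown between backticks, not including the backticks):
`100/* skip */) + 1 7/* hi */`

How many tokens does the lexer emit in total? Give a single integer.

pos=0: emit NUM '100' (now at pos=3)
pos=3: enter COMMENT mode (saw '/*')
exit COMMENT mode (now at pos=13)
pos=13: emit RPAREN ')'
pos=15: emit PLUS '+'
pos=17: emit NUM '1' (now at pos=18)
pos=19: emit NUM '7' (now at pos=20)
pos=20: enter COMMENT mode (saw '/*')
exit COMMENT mode (now at pos=28)
DONE. 5 tokens: [NUM, RPAREN, PLUS, NUM, NUM]

Answer: 5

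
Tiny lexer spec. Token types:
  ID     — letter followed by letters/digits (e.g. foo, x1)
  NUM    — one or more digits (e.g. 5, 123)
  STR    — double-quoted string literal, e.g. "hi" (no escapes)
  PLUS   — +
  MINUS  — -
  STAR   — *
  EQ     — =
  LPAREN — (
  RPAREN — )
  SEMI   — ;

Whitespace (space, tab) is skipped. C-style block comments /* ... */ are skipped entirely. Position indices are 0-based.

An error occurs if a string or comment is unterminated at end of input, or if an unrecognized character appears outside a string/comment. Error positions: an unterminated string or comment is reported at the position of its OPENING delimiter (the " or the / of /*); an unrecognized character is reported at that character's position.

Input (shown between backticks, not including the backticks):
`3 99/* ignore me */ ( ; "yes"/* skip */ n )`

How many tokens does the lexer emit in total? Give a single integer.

pos=0: emit NUM '3' (now at pos=1)
pos=2: emit NUM '99' (now at pos=4)
pos=4: enter COMMENT mode (saw '/*')
exit COMMENT mode (now at pos=19)
pos=20: emit LPAREN '('
pos=22: emit SEMI ';'
pos=24: enter STRING mode
pos=24: emit STR "yes" (now at pos=29)
pos=29: enter COMMENT mode (saw '/*')
exit COMMENT mode (now at pos=39)
pos=40: emit ID 'n' (now at pos=41)
pos=42: emit RPAREN ')'
DONE. 7 tokens: [NUM, NUM, LPAREN, SEMI, STR, ID, RPAREN]

Answer: 7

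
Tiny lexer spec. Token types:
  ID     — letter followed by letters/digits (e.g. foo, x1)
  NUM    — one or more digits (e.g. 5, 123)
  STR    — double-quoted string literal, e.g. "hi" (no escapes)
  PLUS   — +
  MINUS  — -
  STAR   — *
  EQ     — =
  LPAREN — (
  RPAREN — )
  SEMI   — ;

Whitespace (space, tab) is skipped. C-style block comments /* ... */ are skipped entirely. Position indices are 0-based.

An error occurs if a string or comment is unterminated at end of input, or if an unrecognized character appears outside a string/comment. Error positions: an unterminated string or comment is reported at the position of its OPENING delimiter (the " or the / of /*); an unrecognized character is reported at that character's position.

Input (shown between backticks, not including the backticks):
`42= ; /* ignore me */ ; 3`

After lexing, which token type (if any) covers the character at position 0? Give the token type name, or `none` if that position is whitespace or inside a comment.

pos=0: emit NUM '42' (now at pos=2)
pos=2: emit EQ '='
pos=4: emit SEMI ';'
pos=6: enter COMMENT mode (saw '/*')
exit COMMENT mode (now at pos=21)
pos=22: emit SEMI ';'
pos=24: emit NUM '3' (now at pos=25)
DONE. 5 tokens: [NUM, EQ, SEMI, SEMI, NUM]
Position 0: char is '4' -> NUM

Answer: NUM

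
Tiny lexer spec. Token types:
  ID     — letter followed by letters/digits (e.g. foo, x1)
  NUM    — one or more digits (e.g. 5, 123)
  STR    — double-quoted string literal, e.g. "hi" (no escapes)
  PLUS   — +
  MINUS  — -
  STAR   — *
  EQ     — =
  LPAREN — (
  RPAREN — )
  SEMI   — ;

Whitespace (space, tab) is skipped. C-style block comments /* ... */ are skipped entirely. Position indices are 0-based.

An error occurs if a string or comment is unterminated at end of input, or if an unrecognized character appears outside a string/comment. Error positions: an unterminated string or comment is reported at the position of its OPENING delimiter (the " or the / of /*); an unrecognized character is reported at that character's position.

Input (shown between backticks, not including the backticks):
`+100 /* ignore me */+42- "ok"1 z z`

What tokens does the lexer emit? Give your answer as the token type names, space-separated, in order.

Answer: PLUS NUM PLUS NUM MINUS STR NUM ID ID

Derivation:
pos=0: emit PLUS '+'
pos=1: emit NUM '100' (now at pos=4)
pos=5: enter COMMENT mode (saw '/*')
exit COMMENT mode (now at pos=20)
pos=20: emit PLUS '+'
pos=21: emit NUM '42' (now at pos=23)
pos=23: emit MINUS '-'
pos=25: enter STRING mode
pos=25: emit STR "ok" (now at pos=29)
pos=29: emit NUM '1' (now at pos=30)
pos=31: emit ID 'z' (now at pos=32)
pos=33: emit ID 'z' (now at pos=34)
DONE. 9 tokens: [PLUS, NUM, PLUS, NUM, MINUS, STR, NUM, ID, ID]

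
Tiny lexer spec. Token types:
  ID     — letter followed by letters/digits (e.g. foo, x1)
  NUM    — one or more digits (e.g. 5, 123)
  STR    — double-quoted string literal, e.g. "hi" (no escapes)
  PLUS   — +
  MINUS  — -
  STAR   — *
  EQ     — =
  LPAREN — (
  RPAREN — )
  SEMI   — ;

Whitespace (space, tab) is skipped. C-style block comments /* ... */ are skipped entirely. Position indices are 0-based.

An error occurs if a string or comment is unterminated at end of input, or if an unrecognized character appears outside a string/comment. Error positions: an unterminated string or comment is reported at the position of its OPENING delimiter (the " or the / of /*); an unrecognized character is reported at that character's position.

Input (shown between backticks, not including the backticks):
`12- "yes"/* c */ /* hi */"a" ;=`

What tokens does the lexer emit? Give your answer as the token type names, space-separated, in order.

pos=0: emit NUM '12' (now at pos=2)
pos=2: emit MINUS '-'
pos=4: enter STRING mode
pos=4: emit STR "yes" (now at pos=9)
pos=9: enter COMMENT mode (saw '/*')
exit COMMENT mode (now at pos=16)
pos=17: enter COMMENT mode (saw '/*')
exit COMMENT mode (now at pos=25)
pos=25: enter STRING mode
pos=25: emit STR "a" (now at pos=28)
pos=29: emit SEMI ';'
pos=30: emit EQ '='
DONE. 6 tokens: [NUM, MINUS, STR, STR, SEMI, EQ]

Answer: NUM MINUS STR STR SEMI EQ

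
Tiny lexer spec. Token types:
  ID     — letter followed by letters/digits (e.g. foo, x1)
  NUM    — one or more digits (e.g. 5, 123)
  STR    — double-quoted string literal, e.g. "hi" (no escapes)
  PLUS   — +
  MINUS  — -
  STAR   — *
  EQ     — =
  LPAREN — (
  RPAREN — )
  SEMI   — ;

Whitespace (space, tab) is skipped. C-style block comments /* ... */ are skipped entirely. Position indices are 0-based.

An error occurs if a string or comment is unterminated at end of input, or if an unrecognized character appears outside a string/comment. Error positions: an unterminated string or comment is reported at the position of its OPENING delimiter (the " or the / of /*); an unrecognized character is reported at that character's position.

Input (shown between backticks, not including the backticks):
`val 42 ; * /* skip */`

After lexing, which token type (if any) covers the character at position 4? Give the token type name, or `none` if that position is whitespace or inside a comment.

pos=0: emit ID 'val' (now at pos=3)
pos=4: emit NUM '42' (now at pos=6)
pos=7: emit SEMI ';'
pos=9: emit STAR '*'
pos=11: enter COMMENT mode (saw '/*')
exit COMMENT mode (now at pos=21)
DONE. 4 tokens: [ID, NUM, SEMI, STAR]
Position 4: char is '4' -> NUM

Answer: NUM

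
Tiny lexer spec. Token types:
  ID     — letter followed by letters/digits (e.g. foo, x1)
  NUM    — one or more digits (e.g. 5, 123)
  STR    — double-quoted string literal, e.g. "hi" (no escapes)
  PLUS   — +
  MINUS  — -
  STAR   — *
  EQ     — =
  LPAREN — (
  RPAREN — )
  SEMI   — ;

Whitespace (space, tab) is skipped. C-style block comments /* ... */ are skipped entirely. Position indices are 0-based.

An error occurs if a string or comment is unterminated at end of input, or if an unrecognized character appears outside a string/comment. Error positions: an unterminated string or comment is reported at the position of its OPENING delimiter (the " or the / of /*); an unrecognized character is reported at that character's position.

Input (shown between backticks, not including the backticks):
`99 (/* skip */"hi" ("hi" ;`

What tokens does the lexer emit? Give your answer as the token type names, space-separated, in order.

pos=0: emit NUM '99' (now at pos=2)
pos=3: emit LPAREN '('
pos=4: enter COMMENT mode (saw '/*')
exit COMMENT mode (now at pos=14)
pos=14: enter STRING mode
pos=14: emit STR "hi" (now at pos=18)
pos=19: emit LPAREN '('
pos=20: enter STRING mode
pos=20: emit STR "hi" (now at pos=24)
pos=25: emit SEMI ';'
DONE. 6 tokens: [NUM, LPAREN, STR, LPAREN, STR, SEMI]

Answer: NUM LPAREN STR LPAREN STR SEMI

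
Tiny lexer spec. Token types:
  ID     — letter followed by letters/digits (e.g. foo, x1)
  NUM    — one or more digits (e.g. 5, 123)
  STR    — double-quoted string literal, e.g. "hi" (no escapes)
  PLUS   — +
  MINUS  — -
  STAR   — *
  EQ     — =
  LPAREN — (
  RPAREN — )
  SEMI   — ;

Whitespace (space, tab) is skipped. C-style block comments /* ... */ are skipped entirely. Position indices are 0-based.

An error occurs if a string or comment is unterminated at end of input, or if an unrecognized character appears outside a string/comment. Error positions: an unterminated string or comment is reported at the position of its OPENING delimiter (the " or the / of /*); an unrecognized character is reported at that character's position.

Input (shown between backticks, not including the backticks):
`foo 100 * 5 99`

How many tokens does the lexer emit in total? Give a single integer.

pos=0: emit ID 'foo' (now at pos=3)
pos=4: emit NUM '100' (now at pos=7)
pos=8: emit STAR '*'
pos=10: emit NUM '5' (now at pos=11)
pos=12: emit NUM '99' (now at pos=14)
DONE. 5 tokens: [ID, NUM, STAR, NUM, NUM]

Answer: 5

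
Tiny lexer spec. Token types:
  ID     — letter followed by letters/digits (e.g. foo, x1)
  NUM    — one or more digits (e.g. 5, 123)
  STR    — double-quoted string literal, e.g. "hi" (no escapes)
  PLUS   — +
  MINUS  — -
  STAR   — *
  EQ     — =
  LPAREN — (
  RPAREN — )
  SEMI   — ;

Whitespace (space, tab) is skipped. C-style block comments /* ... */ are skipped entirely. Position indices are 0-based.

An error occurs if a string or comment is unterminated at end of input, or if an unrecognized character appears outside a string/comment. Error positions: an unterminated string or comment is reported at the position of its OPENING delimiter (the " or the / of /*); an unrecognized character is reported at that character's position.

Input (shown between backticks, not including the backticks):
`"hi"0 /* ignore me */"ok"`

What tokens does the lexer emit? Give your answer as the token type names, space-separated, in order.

pos=0: enter STRING mode
pos=0: emit STR "hi" (now at pos=4)
pos=4: emit NUM '0' (now at pos=5)
pos=6: enter COMMENT mode (saw '/*')
exit COMMENT mode (now at pos=21)
pos=21: enter STRING mode
pos=21: emit STR "ok" (now at pos=25)
DONE. 3 tokens: [STR, NUM, STR]

Answer: STR NUM STR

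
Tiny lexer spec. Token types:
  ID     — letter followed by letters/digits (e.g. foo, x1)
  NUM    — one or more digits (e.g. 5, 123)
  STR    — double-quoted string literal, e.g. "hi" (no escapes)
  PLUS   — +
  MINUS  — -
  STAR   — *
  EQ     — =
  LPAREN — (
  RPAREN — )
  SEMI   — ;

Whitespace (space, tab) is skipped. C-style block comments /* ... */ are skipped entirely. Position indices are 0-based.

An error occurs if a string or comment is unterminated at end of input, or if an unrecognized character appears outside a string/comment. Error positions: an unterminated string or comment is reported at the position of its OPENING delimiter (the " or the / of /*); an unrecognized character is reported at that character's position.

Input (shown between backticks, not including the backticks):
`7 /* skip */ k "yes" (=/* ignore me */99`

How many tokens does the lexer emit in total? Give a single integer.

pos=0: emit NUM '7' (now at pos=1)
pos=2: enter COMMENT mode (saw '/*')
exit COMMENT mode (now at pos=12)
pos=13: emit ID 'k' (now at pos=14)
pos=15: enter STRING mode
pos=15: emit STR "yes" (now at pos=20)
pos=21: emit LPAREN '('
pos=22: emit EQ '='
pos=23: enter COMMENT mode (saw '/*')
exit COMMENT mode (now at pos=38)
pos=38: emit NUM '99' (now at pos=40)
DONE. 6 tokens: [NUM, ID, STR, LPAREN, EQ, NUM]

Answer: 6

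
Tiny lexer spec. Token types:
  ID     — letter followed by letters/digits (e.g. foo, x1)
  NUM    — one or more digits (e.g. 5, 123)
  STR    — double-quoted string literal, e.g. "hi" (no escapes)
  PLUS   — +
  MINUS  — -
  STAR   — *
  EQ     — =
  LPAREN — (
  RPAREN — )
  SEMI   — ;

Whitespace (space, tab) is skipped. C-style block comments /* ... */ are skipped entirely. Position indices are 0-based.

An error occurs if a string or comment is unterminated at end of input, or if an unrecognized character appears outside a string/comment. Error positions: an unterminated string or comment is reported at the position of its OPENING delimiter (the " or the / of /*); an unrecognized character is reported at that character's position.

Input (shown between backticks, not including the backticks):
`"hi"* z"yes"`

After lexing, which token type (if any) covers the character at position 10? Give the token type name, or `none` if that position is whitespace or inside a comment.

Answer: STR

Derivation:
pos=0: enter STRING mode
pos=0: emit STR "hi" (now at pos=4)
pos=4: emit STAR '*'
pos=6: emit ID 'z' (now at pos=7)
pos=7: enter STRING mode
pos=7: emit STR "yes" (now at pos=12)
DONE. 4 tokens: [STR, STAR, ID, STR]
Position 10: char is 's' -> STR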